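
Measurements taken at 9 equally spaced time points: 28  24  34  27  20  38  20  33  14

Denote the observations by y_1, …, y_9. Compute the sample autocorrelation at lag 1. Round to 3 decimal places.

-0.613

Mean ȳ = (28 + 24 + 34 + 27 + 20 + 38 + 20 + 33 + 14)/9 = 26.4444
Numerator Σ_{t=1}^{8}(y_t−ȳ)(y_{t+1}−ȳ) = -294.4198
Denominator Σ(y_t−ȳ)² = 480.2222
r_1 = -294.4198 / 480.2222 = -0.613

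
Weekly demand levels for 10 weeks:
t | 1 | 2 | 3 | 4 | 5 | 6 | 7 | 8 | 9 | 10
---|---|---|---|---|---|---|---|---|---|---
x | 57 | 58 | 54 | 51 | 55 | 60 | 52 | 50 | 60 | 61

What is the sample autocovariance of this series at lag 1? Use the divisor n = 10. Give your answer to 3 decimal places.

Mean x̄ = (57 + 58 + 54 + 51 + 55 + 60 + 52 + 50 + 60 + 61)/10 = 55.8000
Σ_{t=1}^{9}(x_t−x̄)(x_{t+1}−x̄) = 11.3600
γ_1 = 11.3600 / 10 = 1.136

1.136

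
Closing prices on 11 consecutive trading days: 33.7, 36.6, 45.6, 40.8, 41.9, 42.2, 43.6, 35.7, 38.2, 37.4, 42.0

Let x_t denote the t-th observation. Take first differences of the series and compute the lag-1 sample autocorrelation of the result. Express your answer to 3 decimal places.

-0.298

First differences Δx: 2.9, 9.0, -4.8, 1.1, 0.3, 1.4, -7.9, 2.5, -0.8, 4.6
Mean of differences = 0.8300
Numerator Σ(Δx_t−Δx̄)(Δx_{t+1}−Δx̄) = -59.4729
Denominator Σ(Δx_t−Δx̄)² = 199.2810
r_1(Δx) = -59.4729 / 199.2810 = -0.298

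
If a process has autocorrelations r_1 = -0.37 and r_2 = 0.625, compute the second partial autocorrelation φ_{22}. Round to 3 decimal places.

φ_{22} = (r_2 − r_1²) / (1 − r_1²)
r_1² = (-0.37)² = 0.1369
Numerator = 0.625 − 0.1369 = 0.4881; denominator = 1 − 0.1369 = 0.8631
φ_{22} = 0.4881 / 0.8631 = 0.566

0.566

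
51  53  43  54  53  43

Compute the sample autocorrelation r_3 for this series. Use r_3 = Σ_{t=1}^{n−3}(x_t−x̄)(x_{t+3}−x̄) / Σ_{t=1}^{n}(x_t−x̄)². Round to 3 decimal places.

0.466

Mean x̄ = (51 + 53 + 43 + 54 + 53 + 43)/6 = 49.5000
Numerator Σ_{t=1}^{3}(x_t−x̄)(x_{t+3}−x̄) = 61.2500
Denominator Σ(x_t−x̄)² = 131.5000
r_3 = 61.2500 / 131.5000 = 0.466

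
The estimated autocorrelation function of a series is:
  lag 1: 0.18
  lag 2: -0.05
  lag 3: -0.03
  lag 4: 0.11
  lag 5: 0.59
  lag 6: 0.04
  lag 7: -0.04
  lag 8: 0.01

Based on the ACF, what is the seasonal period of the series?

5

The largest autocorrelation is r_5 = 0.59; the remaining lags stay at or below 0.18.
The dominant spike at lag 5 indicates a seasonal period of 5.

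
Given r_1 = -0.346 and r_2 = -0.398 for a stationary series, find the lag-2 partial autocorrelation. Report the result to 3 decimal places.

φ_{22} = (r_2 − r_1²) / (1 − r_1²)
r_1² = (-0.346)² = 0.119716
Numerator = -0.398 − 0.1197 = -0.5177; denominator = 1 − 0.1197 = 0.8803
φ_{22} = -0.5177 / 0.8803 = -0.588

-0.588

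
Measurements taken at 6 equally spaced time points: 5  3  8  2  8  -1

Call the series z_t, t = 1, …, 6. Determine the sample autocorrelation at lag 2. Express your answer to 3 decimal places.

0.503

Mean z̄ = (5 + 3 + 8 + 2 + 8 − 1)/6 = 4.1667
Deviations from mean: 0.8333, -1.1667, 3.8333, -2.1667, 3.8333, -5.1667
Σ(z_t−z̄)(z_{t+2}−z̄) = (3.1944) + (2.5278) + (14.6944) + (11.1944) = 31.6111
Denominator Σ(z_t−z̄)² = 62.8333
r_2 = 31.6111 / 62.8333 = 0.503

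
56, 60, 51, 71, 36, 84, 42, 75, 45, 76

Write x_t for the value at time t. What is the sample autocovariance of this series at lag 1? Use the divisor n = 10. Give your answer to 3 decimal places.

-211.256

Mean x̄ = (56 + 60 + 51 + 71 + 36 + 84 + 42 + 75 + 45 + 76)/10 = 59.6000
Σ_{t=1}^{9}(x_t−x̄)(x_{t+1}−x̄) = -2112.5600
γ_1 = -2112.5600 / 10 = -211.256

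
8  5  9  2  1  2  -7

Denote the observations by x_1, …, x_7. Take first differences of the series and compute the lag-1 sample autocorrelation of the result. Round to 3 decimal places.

-0.475

First differences Δx: -3, 4, -7, -1, 1, -9
Mean of differences = -2.5000
Numerator Σ(Δx_t−Δx̄)(Δx_{t+1}−Δx̄) = -56.7500
Denominator Σ(Δx_t−Δx̄)² = 119.5000
r_1(Δx) = -56.7500 / 119.5000 = -0.475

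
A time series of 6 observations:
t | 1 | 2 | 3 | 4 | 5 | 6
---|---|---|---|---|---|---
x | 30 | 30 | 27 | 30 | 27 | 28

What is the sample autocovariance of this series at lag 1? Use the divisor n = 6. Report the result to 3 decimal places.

-0.630

Mean x̄ = (30 + 30 + 27 + 30 + 27 + 28)/6 = 28.6667
Deviations: 1.3333, 1.3333, -1.6667, 1.3333, -1.6667, -0.6667
Σ_{t=1}^{5}(x_t−x̄)(x_{t+1}−x̄) = -3.7778
γ_1 = -3.7778 / 6 = -0.630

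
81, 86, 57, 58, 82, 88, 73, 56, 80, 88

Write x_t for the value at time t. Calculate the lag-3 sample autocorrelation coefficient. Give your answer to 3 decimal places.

Mean x̄ = (81 + 86 + 57 + 58 + 82 + 88 + 73 + 56 + 80 + 88)/10 = 74.9000
Σ(x_t−x̄)(x_{t+3}−x̄) = (-103.0900) + (78.8100) + (-234.4900) + (32.1100) + (-134.1900) + (66.8100) + (-24.8900) = -318.9300
Denominator Σ(x_t−x̄)² = 1546.9000
r_3 = -318.9300 / 1546.9000 = -0.206

-0.206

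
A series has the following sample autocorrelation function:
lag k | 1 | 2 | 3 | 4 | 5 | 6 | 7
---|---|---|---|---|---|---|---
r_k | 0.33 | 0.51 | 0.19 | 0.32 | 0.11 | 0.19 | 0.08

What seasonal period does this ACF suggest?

2

The largest autocorrelation is r_2 = 0.51; the remaining lags stay at or below 0.33.
The dominant spike at lag 2 indicates a seasonal period of 2.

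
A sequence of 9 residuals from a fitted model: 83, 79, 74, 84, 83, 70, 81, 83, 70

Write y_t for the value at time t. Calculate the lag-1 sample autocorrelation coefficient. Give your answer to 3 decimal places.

Mean ȳ = (83 + 79 + 74 + 84 + 83 + 70 + 81 + 83 + 70)/9 = 78.5556
Numerator Σ_{t=1}^{8}(y_t−ȳ)(y_{t+1}−ȳ) = -86.7531
Denominator Σ(y_t−ȳ)² = 262.2222
r_1 = -86.7531 / 262.2222 = -0.331

-0.331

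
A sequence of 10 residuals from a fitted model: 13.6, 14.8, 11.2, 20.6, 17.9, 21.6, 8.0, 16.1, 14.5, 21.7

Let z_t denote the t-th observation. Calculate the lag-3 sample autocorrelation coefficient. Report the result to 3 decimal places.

Mean z̄ = (13.6 + 14.8 + 11.2 + 20.6 + 17.9 + 21.6 + 8.0 + 16.1 + 14.5 + 21.7)/10 = 16.0000
Numerator Σ_{t=1}^{7}(z_t−z̄)(z_{t+3}−z̄) = -130.8100
Denominator Σ(z_t−z̄)² = 185.1200
r_3 = -130.8100 / 185.1200 = -0.707

-0.707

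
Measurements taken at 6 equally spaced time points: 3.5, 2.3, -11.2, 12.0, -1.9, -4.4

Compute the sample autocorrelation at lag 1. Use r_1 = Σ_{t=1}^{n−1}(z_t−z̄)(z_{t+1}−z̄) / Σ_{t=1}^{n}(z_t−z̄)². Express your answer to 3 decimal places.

Mean z̄ = (3.5 + 2.3 − 11.2 + 12.0 − 1.9 − 4.4)/6 = 0.0500
Deviations from mean: 3.4500, 2.2500, -11.2500, 11.9500, -1.9500, -4.4500
Σ(z_t−z̄)(z_{t+1}−z̄) = (7.7625) + (-25.3125) + (-134.4375) + (-23.3025) + (8.6775) = -166.6125
Denominator Σ(z_t−z̄)² = 309.9350
r_1 = -166.6125 / 309.9350 = -0.538

-0.538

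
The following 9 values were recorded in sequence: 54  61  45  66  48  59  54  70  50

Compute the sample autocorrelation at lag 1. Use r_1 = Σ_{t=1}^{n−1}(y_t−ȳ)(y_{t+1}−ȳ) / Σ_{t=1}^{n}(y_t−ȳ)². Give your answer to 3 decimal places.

-0.718

Mean ȳ = (54 + 61 + 45 + 66 + 48 + 59 + 54 + 70 + 50)/9 = 56.3333
Numerator Σ_{t=1}^{8}(y_t−ȳ)(y_{t+1}−ȳ) = -400.7778
Denominator Σ(y_t−ȳ)² = 558.0000
r_1 = -400.7778 / 558.0000 = -0.718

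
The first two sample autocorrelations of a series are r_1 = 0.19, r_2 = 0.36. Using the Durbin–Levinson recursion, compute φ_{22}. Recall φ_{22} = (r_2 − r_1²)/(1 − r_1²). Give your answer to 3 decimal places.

0.336

φ_{22} = (r_2 − r_1²) / (1 − r_1²)
r_1² = (0.19)² = 0.0361
Numerator = 0.36 − 0.0361 = 0.3239; denominator = 1 − 0.0361 = 0.9639
φ_{22} = 0.3239 / 0.9639 = 0.336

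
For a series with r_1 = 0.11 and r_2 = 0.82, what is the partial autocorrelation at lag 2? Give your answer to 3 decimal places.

0.818

φ_{22} = (r_2 − r_1²) / (1 − r_1²)
r_1² = (0.11)² = 0.0121
Numerator = 0.82 − 0.0121 = 0.8079; denominator = 1 − 0.0121 = 0.9879
φ_{22} = 0.8079 / 0.9879 = 0.818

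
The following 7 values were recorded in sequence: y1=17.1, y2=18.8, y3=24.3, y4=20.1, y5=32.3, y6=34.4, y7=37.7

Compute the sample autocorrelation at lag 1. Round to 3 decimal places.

Mean ȳ = (17.1 + 18.8 + 24.3 + 20.1 + 32.3 + 34.4 + 37.7)/7 = 26.3857
Deviations from mean: -9.2857, -7.5857, -2.0857, -6.2857, 5.9143, 8.0143, 11.3143
Σ(y_t−ȳ)(y_{t+1}−ȳ) = (70.4388) + (15.8216) + (13.1102) + (-37.1755) + (47.3988) + (90.6759) = 200.2698
Denominator Σ(y_t−ȳ)² = 414.8486
r_1 = 200.2698 / 414.8486 = 0.483

0.483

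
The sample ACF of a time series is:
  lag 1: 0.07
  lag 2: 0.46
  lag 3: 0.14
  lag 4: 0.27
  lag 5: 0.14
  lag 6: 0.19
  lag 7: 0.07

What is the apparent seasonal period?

The largest autocorrelation is r_2 = 0.46, with weaker echoes at lags 4 (0.27) and 6 (0.19); the remaining lags stay at or below 0.14.
The dominant spike at lag 2 indicates a seasonal period of 2.

2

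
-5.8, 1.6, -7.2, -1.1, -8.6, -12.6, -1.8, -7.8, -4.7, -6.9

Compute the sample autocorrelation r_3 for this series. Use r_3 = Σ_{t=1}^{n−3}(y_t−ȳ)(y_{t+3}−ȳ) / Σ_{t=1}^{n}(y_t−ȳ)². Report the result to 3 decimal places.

0.008

Mean ȳ = (-5.8 + 1.6 − 7.2 − 1.1 − 8.6 − 12.6 − 1.8 − 7.8 − 4.7 − 6.9)/10 = -5.4900
Σ(y_t−ȳ)(y_{t+3}−ȳ) = (-1.3609) + (-22.0499) + (12.1581) + (16.1991) + (7.1841) + (-5.6169) + (-5.2029) = 1.3107
Denominator Σ(y_t−ȳ)² = 154.3490
r_3 = 1.3107 / 154.3490 = 0.008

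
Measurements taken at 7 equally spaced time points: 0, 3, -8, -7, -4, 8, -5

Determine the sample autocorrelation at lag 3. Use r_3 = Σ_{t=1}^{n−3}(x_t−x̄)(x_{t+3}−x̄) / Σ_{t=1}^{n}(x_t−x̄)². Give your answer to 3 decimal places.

Mean x̄ = (0 + 3 − 8 − 7 − 4 + 8 − 5)/7 = -1.8571
Deviations from mean: 1.8571, 4.8571, -6.1429, -5.1429, -2.1429, 9.8571, -3.1429
Σ(x_t−x̄)(x_{t+3}−x̄) = (-9.5510) + (-10.4082) + (-60.5510) + (16.1633) = -64.3469
Denominator Σ(x_t−x̄)² = 202.8571
r_3 = -64.3469 / 202.8571 = -0.317

-0.317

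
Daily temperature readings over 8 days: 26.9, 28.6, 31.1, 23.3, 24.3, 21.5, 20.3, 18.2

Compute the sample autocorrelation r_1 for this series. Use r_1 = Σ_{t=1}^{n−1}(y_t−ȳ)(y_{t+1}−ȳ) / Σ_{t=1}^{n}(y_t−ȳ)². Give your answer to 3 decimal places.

0.519

Mean ȳ = (26.9 + 28.6 + 31.1 + 23.3 + 24.3 + 21.5 + 20.3 + 18.2)/8 = 24.2750
Deviations from mean: 2.6250, 4.3250, 6.8250, -0.9750, 0.0250, -2.7750, -3.9750, -6.0750
Σ(y_t−ȳ)(y_{t+1}−ȳ) = (11.3531) + (29.5181) + (-6.6544) + (-0.0244) + (-0.0694) + (11.0306) + (24.1481) = 69.3019
Denominator Σ(y_t−ȳ)² = 133.5350
r_1 = 69.3019 / 133.5350 = 0.519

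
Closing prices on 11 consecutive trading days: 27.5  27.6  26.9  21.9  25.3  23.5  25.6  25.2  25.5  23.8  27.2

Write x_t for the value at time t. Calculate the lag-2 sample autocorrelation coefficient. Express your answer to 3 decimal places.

Mean x̄ = (27.5 + 27.6 + 26.9 + 21.9 + 25.3 + 23.5 + 25.6 + 25.2 + 25.5 + 23.8 + 27.2)/11 = 25.4545
Numerator Σ_{t=1}^{9}(x_t−x̄)(x_{t+2}−x̄) = 3.0368
Denominator Σ(x_t−x̄)² = 33.2273
r_2 = 3.0368 / 33.2273 = 0.091

0.091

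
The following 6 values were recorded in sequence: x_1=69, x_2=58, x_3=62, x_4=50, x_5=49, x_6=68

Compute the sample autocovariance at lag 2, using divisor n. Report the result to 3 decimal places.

Mean x̄ = (69 + 58 + 62 + 50 + 49 + 68)/6 = 59.3333
Σ_{t=1}^{4}(x_t−x̄)(x_{t+2}−x̄) = -70.2222
γ_2 = -70.2222 / 6 = -11.704

-11.704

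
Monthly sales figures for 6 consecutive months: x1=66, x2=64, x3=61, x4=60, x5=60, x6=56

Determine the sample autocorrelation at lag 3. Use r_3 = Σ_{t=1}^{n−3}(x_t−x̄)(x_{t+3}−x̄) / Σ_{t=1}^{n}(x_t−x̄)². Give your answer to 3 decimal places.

-0.133

Mean x̄ = (66 + 64 + 61 + 60 + 60 + 56)/6 = 61.1667
Deviations from mean: 4.8333, 2.8333, -0.1667, -1.1667, -1.1667, -5.1667
Numerator Σ_{t=1}^{3}(x_t−x̄)(x_{t+3}−x̄) = -8.0833
Denominator Σ(x_t−x̄)² = 60.8333
r_3 = -8.0833 / 60.8333 = -0.133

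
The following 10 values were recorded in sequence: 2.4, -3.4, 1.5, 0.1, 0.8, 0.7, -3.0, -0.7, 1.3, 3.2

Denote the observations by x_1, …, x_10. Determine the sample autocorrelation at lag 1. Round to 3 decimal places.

Mean x̄ = (2.4 − 3.4 + 1.5 + 0.1 + 0.8 + 0.7 − 3.0 − 0.7 + 1.3 + 3.2)/10 = 0.2900
Numerator Σ_{t=1}^{9}(x_t−x̄)(x_{t+1}−x̄) = -8.5211
Denominator Σ(x_t−x̄)² = 41.2890
r_1 = -8.5211 / 41.2890 = -0.206

-0.206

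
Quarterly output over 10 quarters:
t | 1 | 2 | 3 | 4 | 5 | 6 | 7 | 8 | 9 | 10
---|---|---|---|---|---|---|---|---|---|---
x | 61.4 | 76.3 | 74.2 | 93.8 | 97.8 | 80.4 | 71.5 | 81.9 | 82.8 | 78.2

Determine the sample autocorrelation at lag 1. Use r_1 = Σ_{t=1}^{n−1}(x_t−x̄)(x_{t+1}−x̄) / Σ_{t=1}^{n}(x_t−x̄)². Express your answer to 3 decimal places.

Mean x̄ = (61.4 + 76.3 + 74.2 + 93.8 + 97.8 + 80.4 + 71.5 + 81.9 + 82.8 + 78.2)/10 = 79.8300
Numerator Σ_{t=1}^{9}(x_t−x̄)(x_{t+1}−x̄) = 246.8801
Denominator Σ(x_t−x̄)² = 987.3810
r_1 = 246.8801 / 987.3810 = 0.250

0.250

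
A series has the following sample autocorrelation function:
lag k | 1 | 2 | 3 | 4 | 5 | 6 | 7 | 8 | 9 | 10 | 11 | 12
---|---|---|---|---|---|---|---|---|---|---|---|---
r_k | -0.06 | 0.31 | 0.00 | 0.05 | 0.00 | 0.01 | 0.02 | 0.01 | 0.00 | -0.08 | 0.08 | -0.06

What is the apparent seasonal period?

2

The largest autocorrelation is r_2 = 0.31; the remaining lags stay at or below 0.08.
The dominant spike at lag 2 indicates a seasonal period of 2.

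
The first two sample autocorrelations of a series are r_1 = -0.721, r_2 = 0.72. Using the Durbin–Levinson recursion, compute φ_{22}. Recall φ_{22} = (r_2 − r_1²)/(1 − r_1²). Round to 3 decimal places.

0.417

φ_{22} = (r_2 − r_1²) / (1 − r_1²)
r_1² = (-0.721)² = 0.519841
Numerator = 0.72 − 0.5198 = 0.2002; denominator = 1 − 0.5198 = 0.4802
φ_{22} = 0.2002 / 0.4802 = 0.417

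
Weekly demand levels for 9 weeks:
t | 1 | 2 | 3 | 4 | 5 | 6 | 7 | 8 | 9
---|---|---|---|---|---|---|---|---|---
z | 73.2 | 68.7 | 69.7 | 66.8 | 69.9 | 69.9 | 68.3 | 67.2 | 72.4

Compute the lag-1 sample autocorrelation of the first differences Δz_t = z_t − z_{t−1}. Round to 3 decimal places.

First differences Δz: -4.5, 1.0, -2.9, 3.1, 0.0, -1.6, -1.1, 5.2
Mean of differences = -0.1000
Numerator Σ(Δz_t−Δz̄)(Δz_{t+1}−Δz̄) = -20.5100
Denominator Σ(Δz_t−Δz̄)² = 70.0000
r_1(Δz) = -20.5100 / 70.0000 = -0.293

-0.293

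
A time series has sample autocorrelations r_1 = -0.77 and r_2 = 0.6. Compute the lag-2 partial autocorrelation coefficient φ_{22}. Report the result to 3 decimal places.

φ_{22} = (r_2 − r_1²) / (1 − r_1²)
r_1² = (-0.77)² = 0.5929
Numerator = 0.6 − 0.5929 = 0.0071; denominator = 1 − 0.5929 = 0.4071
φ_{22} = 0.0071 / 0.4071 = 0.017

0.017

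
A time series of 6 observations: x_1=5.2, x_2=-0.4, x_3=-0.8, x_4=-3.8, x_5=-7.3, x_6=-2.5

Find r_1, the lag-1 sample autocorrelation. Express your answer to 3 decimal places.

0.289

Mean x̄ = (5.2 − 0.4 − 0.8 − 3.8 − 7.3 − 2.5)/6 = -1.6000
Σ(x_t−x̄)(x_{t+1}−x̄) = (8.1600) + (0.9600) + (-1.7600) + (12.5400) + (5.1300) = 25.0300
Denominator Σ(x_t−x̄)² = 86.4600
r_1 = 25.0300 / 86.4600 = 0.289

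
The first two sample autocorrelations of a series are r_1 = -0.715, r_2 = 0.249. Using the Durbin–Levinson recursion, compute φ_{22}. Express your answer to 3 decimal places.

φ_{22} = (r_2 − r_1²) / (1 − r_1²)
r_1² = (-0.715)² = 0.511225
Numerator = 0.249 − 0.5112 = -0.2622; denominator = 1 − 0.5112 = 0.4888
φ_{22} = -0.2622 / 0.4888 = -0.536

-0.536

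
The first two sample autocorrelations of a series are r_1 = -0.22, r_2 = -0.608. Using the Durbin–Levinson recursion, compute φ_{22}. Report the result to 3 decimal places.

φ_{22} = (r_2 − r_1²) / (1 − r_1²)
r_1² = (-0.22)² = 0.0484
Numerator = -0.608 − 0.0484 = -0.6564; denominator = 1 − 0.0484 = 0.9516
φ_{22} = -0.6564 / 0.9516 = -0.690

-0.690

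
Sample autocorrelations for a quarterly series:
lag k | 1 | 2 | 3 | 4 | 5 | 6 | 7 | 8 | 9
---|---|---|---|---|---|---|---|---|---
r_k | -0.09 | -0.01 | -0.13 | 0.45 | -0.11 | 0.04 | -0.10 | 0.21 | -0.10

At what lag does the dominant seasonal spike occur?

4

The largest autocorrelation is r_4 = 0.45, with a weaker echo at lag 8 (0.21); the remaining lags stay at or below 0.04.
The dominant spike at lag 4 indicates a seasonal period of 4.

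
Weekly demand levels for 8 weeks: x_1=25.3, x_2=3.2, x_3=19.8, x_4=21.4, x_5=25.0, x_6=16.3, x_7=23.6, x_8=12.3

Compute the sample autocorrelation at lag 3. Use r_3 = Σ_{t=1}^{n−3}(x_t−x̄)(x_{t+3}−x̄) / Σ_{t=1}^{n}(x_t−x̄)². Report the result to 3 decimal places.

-0.266

Mean x̄ = (25.3 + 3.2 + 19.8 + 21.4 + 25.0 + 16.3 + 23.6 + 12.3)/8 = 18.3625
Deviations from mean: 6.9375, -15.1625, 1.4375, 3.0375, 6.6375, -2.0625, 5.2375, -6.0625
Numerator Σ_{t=1}^{5}(x_t−x̄)(x_{t+3}−x̄) = -106.8642
Denominator Σ(x_t−x̄)² = 401.8188
r_3 = -106.8642 / 401.8188 = -0.266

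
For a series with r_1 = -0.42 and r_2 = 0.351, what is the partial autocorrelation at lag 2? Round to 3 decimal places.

0.212

φ_{22} = (r_2 − r_1²) / (1 − r_1²)
r_1² = (-0.42)² = 0.1764
Numerator = 0.351 − 0.1764 = 0.1746; denominator = 1 − 0.1764 = 0.8236
φ_{22} = 0.1746 / 0.8236 = 0.212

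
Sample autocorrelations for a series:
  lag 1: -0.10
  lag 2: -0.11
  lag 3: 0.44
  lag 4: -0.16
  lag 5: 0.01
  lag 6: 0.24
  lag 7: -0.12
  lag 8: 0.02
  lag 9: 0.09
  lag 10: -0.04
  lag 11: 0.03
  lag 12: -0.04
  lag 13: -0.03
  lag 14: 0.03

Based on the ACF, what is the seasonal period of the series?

3

The largest autocorrelation is r_3 = 0.44, with a weaker echo at lag 6 (0.24); the remaining lags stay at or below 0.09.
The dominant spike at lag 3 indicates a seasonal period of 3.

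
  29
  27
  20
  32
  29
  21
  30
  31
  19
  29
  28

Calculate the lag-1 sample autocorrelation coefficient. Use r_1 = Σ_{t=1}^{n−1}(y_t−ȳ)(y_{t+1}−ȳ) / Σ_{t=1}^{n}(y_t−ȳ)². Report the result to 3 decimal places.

-0.425

Mean ȳ = (29 + 27 + 20 + 32 + 29 + 21 + 30 + 31 + 19 + 29 + 28)/11 = 26.8182
Numerator Σ_{t=1}^{10}(y_t−ȳ)(y_{t+1}−ȳ) = -89.9421
Denominator Σ(y_t−ȳ)² = 211.6364
r_1 = -89.9421 / 211.6364 = -0.425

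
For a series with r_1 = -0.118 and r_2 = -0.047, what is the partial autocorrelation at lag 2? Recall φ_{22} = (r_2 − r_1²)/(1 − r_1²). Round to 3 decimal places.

-0.062

φ_{22} = (r_2 − r_1²) / (1 − r_1²)
r_1² = (-0.118)² = 0.013924
Numerator = -0.047 − 0.0139 = -0.0609; denominator = 1 − 0.0139 = 0.9861
φ_{22} = -0.0609 / 0.9861 = -0.062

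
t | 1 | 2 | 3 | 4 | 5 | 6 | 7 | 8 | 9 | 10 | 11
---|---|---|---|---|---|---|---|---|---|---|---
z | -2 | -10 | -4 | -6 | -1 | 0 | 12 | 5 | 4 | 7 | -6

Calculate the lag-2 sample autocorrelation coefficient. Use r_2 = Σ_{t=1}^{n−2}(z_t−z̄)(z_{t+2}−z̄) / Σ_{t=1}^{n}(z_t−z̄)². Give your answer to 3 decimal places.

0.281

Mean z̄ = (-2 − 10 − 4 − 6 − 1 + 0 + 12 + 5 + 4 + 7 − 6)/11 = -0.0909
Numerator Σ_{t=1}^{9}(z_t−z̄)(z_{t+2}−z̄) = 119.8926
Denominator Σ(z_t−z̄)² = 426.9091
r_2 = 119.8926 / 426.9091 = 0.281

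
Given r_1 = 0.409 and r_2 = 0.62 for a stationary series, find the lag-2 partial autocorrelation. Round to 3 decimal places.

0.544

φ_{22} = (r_2 − r_1²) / (1 − r_1²)
r_1² = (0.409)² = 0.167281
Numerator = 0.62 − 0.1673 = 0.4527; denominator = 1 − 0.1673 = 0.8327
φ_{22} = 0.4527 / 0.8327 = 0.544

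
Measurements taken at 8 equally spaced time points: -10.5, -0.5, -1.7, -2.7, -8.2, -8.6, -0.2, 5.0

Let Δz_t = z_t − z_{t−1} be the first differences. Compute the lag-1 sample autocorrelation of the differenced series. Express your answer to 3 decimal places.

First differences Δz: 10.0, -1.2, -1.0, -5.5, -0.4, 8.4, 5.2
Mean of differences = 2.2143
Numerator Σ(Δz_t−Δz̄)(Δz_{t+1}−Δz̄) = 31.6527
Denominator Σ(Δz_t−Δz̄)² = 196.1286
r_1(Δz) = 31.6527 / 196.1286 = 0.161

0.161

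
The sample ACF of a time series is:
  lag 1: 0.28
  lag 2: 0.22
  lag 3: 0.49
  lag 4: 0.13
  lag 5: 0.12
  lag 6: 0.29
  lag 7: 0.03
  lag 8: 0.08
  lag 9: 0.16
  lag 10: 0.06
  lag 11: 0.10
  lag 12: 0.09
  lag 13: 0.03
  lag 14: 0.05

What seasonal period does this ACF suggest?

The largest autocorrelation is r_3 = 0.49, with a weaker echo at lag 6 (0.29); the remaining lags stay at or below 0.28. The elevated value at lag 1 (0.28), dropping to 0.22 at lag 2, reflects decaying short-term dependence rather than seasonality.
The dominant spike at lag 3 indicates a seasonal period of 3.

3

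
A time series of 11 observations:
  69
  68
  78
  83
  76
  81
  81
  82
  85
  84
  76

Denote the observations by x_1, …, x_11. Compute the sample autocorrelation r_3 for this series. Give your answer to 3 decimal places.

0.020

Mean x̄ = (69 + 68 + 78 + 83 + 76 + 81 + 81 + 82 + 85 + 84 + 76)/11 = 78.4545
Numerator Σ_{t=1}^{8}(x_t−x̄)(x_{t+3}−x̄) = 6.4711
Denominator Σ(x_t−x̄)² = 330.7273
r_3 = 6.4711 / 330.7273 = 0.020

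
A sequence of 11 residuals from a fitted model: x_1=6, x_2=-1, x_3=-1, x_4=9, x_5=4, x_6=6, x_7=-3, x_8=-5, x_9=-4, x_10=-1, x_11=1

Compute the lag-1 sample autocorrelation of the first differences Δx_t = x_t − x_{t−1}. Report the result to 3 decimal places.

-0.194

First differences Δx: -7, 0, 10, -5, 2, -9, -2, 1, 3, 2
Mean of differences = -0.5000
Numerator Σ(Δx_t−Δx̄)(Δx_{t+1}−Δx̄) = -53.2500
Denominator Σ(Δx_t−Δx̄)² = 274.5000
r_1(Δx) = -53.2500 / 274.5000 = -0.194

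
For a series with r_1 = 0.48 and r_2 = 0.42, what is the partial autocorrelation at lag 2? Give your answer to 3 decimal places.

0.246

φ_{22} = (r_2 − r_1²) / (1 − r_1²)
r_1² = (0.48)² = 0.2304
Numerator = 0.42 − 0.2304 = 0.1896; denominator = 1 − 0.2304 = 0.7696
φ_{22} = 0.1896 / 0.7696 = 0.246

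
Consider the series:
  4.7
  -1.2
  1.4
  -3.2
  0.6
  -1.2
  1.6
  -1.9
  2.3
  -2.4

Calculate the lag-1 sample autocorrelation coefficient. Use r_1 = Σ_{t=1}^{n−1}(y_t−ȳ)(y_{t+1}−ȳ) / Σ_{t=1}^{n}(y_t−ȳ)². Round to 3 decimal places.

-0.533

Mean ȳ = (4.7 − 1.2 + 1.4 − 3.2 + 0.6 − 1.2 + 1.6 − 1.9 + 2.3 − 2.4)/10 = 0.0700
Numerator Σ_{t=1}^{9}(y_t−ȳ)(y_{t+1}−ȳ) = -29.1829
Denominator Σ(y_t−ȳ)² = 54.7010
r_1 = -29.1829 / 54.7010 = -0.533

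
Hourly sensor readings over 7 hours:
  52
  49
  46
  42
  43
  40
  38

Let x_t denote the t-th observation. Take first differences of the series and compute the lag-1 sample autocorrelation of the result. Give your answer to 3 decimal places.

First differences Δx: -3, -3, -4, 1, -3, -2
Mean of differences = -2.3333
Numerator Σ(Δx_t−Δx̄)(Δx_{t+1}−Δx̄) = -6.4444
Denominator Σ(Δx_t−Δx̄)² = 15.3333
r_1(Δx) = -6.4444 / 15.3333 = -0.420

-0.420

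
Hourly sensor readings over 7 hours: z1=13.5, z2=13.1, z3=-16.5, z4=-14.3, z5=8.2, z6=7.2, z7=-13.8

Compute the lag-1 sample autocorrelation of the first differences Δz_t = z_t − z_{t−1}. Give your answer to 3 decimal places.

-0.031

First differences Δz: -0.4, -29.6, 2.2, 22.5, -1.0, -21.0
Mean of differences = -4.5500
Numerator Σ(Δz_t−Δz̄)(Δz_{t+1}−Δz̄) = -52.8275
Denominator Σ(Δz_t−Δz̄)² = 1705.1950
r_1(Δz) = -52.8275 / 1705.1950 = -0.031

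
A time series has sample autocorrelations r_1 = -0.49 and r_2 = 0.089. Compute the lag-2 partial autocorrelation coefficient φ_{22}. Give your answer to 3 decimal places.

-0.199

φ_{22} = (r_2 − r_1²) / (1 − r_1²)
r_1² = (-0.49)² = 0.2401
Numerator = 0.089 − 0.2401 = -0.1511; denominator = 1 − 0.2401 = 0.7599
φ_{22} = -0.1511 / 0.7599 = -0.199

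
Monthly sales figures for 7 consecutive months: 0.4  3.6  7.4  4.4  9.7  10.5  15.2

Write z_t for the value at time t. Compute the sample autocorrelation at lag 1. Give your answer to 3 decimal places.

Mean z̄ = (0.4 + 3.6 + 7.4 + 4.4 + 9.7 + 10.5 + 15.2)/7 = 7.3143
Σ(z_t−z̄)(z_{t+1}−z̄) = (25.6816) + (-0.3184) + (-0.2498) + (-6.9527) + (7.6002) + (25.1216) = 50.8827
Denominator Σ(z_t−z̄)² = 148.1286
r_1 = 50.8827 / 148.1286 = 0.344

0.344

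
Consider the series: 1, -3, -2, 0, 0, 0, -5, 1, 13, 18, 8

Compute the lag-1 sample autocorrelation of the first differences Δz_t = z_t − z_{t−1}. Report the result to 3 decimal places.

First differences Δz: -4, 1, 2, 0, 0, -5, 6, 12, 5, -10
Mean of differences = 0.7000
Numerator Σ(Δz_t−Δz̄)(Δz_{t+1}−Δz̄) = 34.8100
Denominator Σ(Δz_t−Δz̄)² = 346.1000
r_1(Δz) = 34.8100 / 346.1000 = 0.101

0.101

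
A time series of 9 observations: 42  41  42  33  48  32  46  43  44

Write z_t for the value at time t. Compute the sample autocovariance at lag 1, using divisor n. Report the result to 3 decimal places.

Mean z̄ = (42 + 41 + 42 + 33 + 48 + 32 + 46 + 43 + 44)/9 = 41.2222
Σ_{t=1}^{8}(z_t−z̄)(z_{t+1}−z̄) = -155.6049
γ_1 = -155.6049 / 9 = -17.289

-17.289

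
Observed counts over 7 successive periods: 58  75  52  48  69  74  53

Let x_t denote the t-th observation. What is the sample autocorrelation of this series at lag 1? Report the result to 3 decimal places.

-0.211

Mean x̄ = (58 + 75 + 52 + 48 + 69 + 74 + 53)/7 = 61.2857
Deviations from mean: -3.2857, 13.7143, -9.2857, -13.2857, 7.7143, 12.7143, -8.2857
Numerator Σ_{t=1}^{6}(x_t−x̄)(x_{t+1}−x̄) = -158.7959
Denominator Σ(x_t−x̄)² = 751.4286
r_1 = -158.7959 / 751.4286 = -0.211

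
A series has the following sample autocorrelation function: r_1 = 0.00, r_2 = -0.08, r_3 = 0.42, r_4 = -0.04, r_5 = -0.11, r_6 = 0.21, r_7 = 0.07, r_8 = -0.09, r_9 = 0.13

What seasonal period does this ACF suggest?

The largest autocorrelation is r_3 = 0.42, with a weaker echo at lag 6 (0.21); the remaining lags stay at or below 0.13.
The dominant spike at lag 3 indicates a seasonal period of 3.

3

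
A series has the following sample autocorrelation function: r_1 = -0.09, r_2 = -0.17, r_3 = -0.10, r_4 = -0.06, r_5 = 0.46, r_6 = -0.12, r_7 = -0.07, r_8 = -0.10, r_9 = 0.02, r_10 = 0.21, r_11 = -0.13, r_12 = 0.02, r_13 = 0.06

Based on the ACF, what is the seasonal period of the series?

5

The largest autocorrelation is r_5 = 0.46, with a weaker echo at lag 10 (0.21); the remaining lags stay at or below 0.06.
The dominant spike at lag 5 indicates a seasonal period of 5.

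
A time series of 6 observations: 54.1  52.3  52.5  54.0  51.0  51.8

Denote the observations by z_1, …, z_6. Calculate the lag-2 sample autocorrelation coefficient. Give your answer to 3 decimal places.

Mean z̄ = (54.1 + 52.3 + 52.5 + 54.0 + 51.0 + 51.8)/6 = 52.6167
Numerator Σ_{t=1}^{4}(z_t−z̄)(z_{t+2}−z̄) = -1.5522
Denominator Σ(z_t−z̄)² = 7.5083
r_2 = -1.5522 / 7.5083 = -0.207

-0.207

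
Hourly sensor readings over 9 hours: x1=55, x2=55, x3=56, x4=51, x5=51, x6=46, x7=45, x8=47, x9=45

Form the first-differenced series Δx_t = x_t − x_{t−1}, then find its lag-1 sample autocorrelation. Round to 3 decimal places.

-0.370

First differences Δx: 0, 1, -5, 0, -5, -1, 2, -2
Mean of differences = -1.2500
Numerator Σ(Δx_t−Δx̄)(Δx_{t+1}−Δx̄) = -17.5625
Denominator Σ(Δx_t−Δx̄)² = 47.5000
r_1(Δx) = -17.5625 / 47.5000 = -0.370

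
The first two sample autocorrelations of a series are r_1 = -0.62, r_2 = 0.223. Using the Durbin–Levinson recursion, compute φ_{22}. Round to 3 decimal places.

φ_{22} = (r_2 − r_1²) / (1 − r_1²)
r_1² = (-0.62)² = 0.3844
Numerator = 0.223 − 0.3844 = -0.1614; denominator = 1 − 0.3844 = 0.6156
φ_{22} = -0.1614 / 0.6156 = -0.262

-0.262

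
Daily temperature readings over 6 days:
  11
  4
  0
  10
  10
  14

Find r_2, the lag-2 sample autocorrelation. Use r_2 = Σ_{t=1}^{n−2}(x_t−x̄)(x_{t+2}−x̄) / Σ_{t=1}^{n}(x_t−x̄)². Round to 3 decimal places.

Mean x̄ = (11 + 4 + 0 + 10 + 10 + 14)/6 = 8.1667
Deviations from mean: 2.8333, -4.1667, -8.1667, 1.8333, 1.8333, 5.8333
Numerator Σ_{t=1}^{4}(x_t−x̄)(x_{t+2}−x̄) = -35.0556
Denominator Σ(x_t−x̄)² = 132.8333
r_2 = -35.0556 / 132.8333 = -0.264

-0.264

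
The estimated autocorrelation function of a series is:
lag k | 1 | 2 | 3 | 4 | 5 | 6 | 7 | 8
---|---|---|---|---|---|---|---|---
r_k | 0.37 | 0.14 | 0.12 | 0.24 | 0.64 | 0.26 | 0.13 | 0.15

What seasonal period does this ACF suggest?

The largest autocorrelation is r_5 = 0.64; the remaining lags stay at or below 0.37. The elevated value at lag 1 (0.37), dropping to 0.14 at lag 2, reflects decaying short-term dependence rather than seasonality.
The dominant spike at lag 5 indicates a seasonal period of 5.

5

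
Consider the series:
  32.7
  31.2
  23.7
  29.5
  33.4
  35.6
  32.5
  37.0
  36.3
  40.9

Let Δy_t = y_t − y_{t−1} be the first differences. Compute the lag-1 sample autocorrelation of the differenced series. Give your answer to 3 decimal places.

First differences Δy: -1.5, -7.5, 5.8, 3.9, 2.2, -3.1, 4.5, -0.7, 4.6
Mean of differences = 0.9111
Numerator Σ(Δy_t−Δȳ)(Δy_{t+1}−Δȳ) = -33.6668
Denominator Σ(Δy_t−Δȳ)² = 156.2289
r_1(Δy) = -33.6668 / 156.2289 = -0.215

-0.215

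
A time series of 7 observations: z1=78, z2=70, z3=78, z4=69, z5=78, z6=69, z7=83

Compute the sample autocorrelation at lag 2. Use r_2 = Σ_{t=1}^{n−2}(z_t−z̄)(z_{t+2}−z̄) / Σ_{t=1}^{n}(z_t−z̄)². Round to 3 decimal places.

Mean z̄ = (78 + 70 + 78 + 69 + 78 + 69 + 83)/7 = 75.0000
Deviations from mean: 3.0000, -5.0000, 3.0000, -6.0000, 3.0000, -6.0000, 8.0000
Σ(z_t−z̄)(z_{t+2}−z̄) = (9.0000) + (30.0000) + (9.0000) + (36.0000) + (24.0000) = 108.0000
Denominator Σ(z_t−z̄)² = 188.0000
r_2 = 108.0000 / 188.0000 = 0.574

0.574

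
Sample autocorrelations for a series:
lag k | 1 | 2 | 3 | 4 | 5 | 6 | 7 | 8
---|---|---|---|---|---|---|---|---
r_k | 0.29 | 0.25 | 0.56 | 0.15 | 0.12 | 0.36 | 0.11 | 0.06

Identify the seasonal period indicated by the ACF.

3

The largest autocorrelation is r_3 = 0.56, with a weaker echo at lag 6 (0.36); the remaining lags stay at or below 0.29. The elevated value at lag 1 (0.29), dropping to 0.25 at lag 2, reflects decaying short-term dependence rather than seasonality.
The dominant spike at lag 3 indicates a seasonal period of 3.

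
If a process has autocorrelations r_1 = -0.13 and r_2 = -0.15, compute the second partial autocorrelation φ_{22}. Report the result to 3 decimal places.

-0.170

φ_{22} = (r_2 − r_1²) / (1 − r_1²)
r_1² = (-0.13)² = 0.0169
Numerator = -0.15 − 0.0169 = -0.1669; denominator = 1 − 0.0169 = 0.9831
φ_{22} = -0.1669 / 0.9831 = -0.170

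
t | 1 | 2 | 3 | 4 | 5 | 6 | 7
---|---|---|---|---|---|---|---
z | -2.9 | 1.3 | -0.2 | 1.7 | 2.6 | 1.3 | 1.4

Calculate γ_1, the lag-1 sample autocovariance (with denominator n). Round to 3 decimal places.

-0.040

Mean z̄ = (-2.9 + 1.3 − 0.2 + 1.7 + 2.6 + 1.3 + 1.4)/7 = 0.7429
Deviations: -3.6429, 0.5571, -0.9429, 0.9571, 1.8571, 0.5571, 0.6571
Σ_{t=1}^{6}(z_t−z̄)(z_{t+1}−z̄) = -0.2790
γ_1 = -0.2790 / 7 = -0.040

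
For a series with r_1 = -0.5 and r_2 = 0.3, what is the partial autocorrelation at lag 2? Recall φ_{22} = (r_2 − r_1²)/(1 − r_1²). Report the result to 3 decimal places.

φ_{22} = (r_2 − r_1²) / (1 − r_1²)
r_1² = (-0.5)² = 0.25
Numerator = 0.3 − 0.2500 = 0.0500; denominator = 1 − 0.2500 = 0.7500
φ_{22} = 0.0500 / 0.7500 = 0.067

0.067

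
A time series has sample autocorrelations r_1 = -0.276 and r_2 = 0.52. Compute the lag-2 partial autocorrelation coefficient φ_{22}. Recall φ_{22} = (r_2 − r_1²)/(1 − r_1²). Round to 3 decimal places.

0.480

φ_{22} = (r_2 − r_1²) / (1 − r_1²)
r_1² = (-0.276)² = 0.076176
Numerator = 0.52 − 0.0762 = 0.4438; denominator = 1 − 0.0762 = 0.9238
φ_{22} = 0.4438 / 0.9238 = 0.480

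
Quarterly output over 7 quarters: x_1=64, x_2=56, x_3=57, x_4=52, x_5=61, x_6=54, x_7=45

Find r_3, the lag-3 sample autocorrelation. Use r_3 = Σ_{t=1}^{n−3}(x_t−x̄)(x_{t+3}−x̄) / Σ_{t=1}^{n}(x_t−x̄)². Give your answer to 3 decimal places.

0.034

Mean x̄ = (64 + 56 + 57 + 52 + 61 + 54 + 45)/7 = 55.5714
Deviations from mean: 8.4286, 0.4286, 1.4286, -3.5714, 5.4286, -1.5714, -10.5714
Numerator Σ_{t=1}^{4}(x_t−x̄)(x_{t+3}−x̄) = 7.7347
Denominator Σ(x_t−x̄)² = 229.7143
r_3 = 7.7347 / 229.7143 = 0.034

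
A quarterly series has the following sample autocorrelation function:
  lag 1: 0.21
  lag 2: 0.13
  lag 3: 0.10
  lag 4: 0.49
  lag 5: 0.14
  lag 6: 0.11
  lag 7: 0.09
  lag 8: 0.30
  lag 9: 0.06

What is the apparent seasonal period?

The largest autocorrelation is r_4 = 0.49, with a weaker echo at lag 8 (0.30); the remaining lags stay at or below 0.21. The elevated value at lag 1 (0.21), dropping to 0.13 at lag 2, reflects decaying short-term dependence rather than seasonality.
The dominant spike at lag 4 indicates a seasonal period of 4.

4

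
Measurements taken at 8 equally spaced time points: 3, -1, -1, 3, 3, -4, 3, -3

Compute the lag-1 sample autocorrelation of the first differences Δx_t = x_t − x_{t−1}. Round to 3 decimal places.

First differences Δx: -4, 0, 4, 0, -7, 7, -6
Mean of differences = -0.8571
Numerator Σ(Δx_t−Δx̄)(Δx_{t+1}−Δx̄) = -88.3061
Denominator Σ(Δx_t−Δx̄)² = 160.8571
r_1(Δx) = -88.3061 / 160.8571 = -0.549

-0.549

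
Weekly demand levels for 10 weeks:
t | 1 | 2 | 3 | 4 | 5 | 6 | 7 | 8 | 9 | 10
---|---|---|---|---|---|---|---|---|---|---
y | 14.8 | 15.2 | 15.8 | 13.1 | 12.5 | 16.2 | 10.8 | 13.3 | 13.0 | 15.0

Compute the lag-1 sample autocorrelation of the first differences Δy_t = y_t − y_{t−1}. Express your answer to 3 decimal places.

First differences Δy: 0.4, 0.6, -2.7, -0.6, 3.7, -5.4, 2.5, -0.3, 2.0
Mean of differences = 0.0222
Numerator Σ(Δy_t−Δȳ)(Δy_{t+1}−Δȳ) = -36.7616
Denominator Σ(Δy_t−Δȳ)² = 61.3556
r_1(Δy) = -36.7616 / 61.3556 = -0.599

-0.599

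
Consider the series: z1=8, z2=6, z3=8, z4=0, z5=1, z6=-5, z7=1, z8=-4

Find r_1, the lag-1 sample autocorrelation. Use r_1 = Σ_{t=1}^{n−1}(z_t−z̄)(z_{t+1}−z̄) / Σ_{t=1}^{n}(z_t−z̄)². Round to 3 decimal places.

Mean z̄ = (8 + 6 + 8 + 0 + 1 − 5 + 1 − 4)/8 = 1.8750
Deviations from mean: 6.1250, 4.1250, 6.1250, -1.8750, -0.8750, -6.8750, -0.8750, -5.8750
Numerator Σ_{t=1}^{7}(z_t−z̄)(z_{t+1}−z̄) = 57.8594
Denominator Σ(z_t−z̄)² = 178.8750
r_1 = 57.8594 / 178.8750 = 0.323

0.323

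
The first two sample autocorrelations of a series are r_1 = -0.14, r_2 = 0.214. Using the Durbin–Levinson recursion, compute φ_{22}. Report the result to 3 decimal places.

φ_{22} = (r_2 − r_1²) / (1 − r_1²)
r_1² = (-0.14)² = 0.0196
Numerator = 0.214 − 0.0196 = 0.1944; denominator = 1 − 0.0196 = 0.9804
φ_{22} = 0.1944 / 0.9804 = 0.198

0.198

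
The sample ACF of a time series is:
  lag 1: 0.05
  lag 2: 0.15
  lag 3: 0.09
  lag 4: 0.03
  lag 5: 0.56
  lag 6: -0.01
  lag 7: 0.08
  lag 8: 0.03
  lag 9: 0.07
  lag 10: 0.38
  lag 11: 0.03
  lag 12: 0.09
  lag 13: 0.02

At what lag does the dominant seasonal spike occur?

5

The largest autocorrelation is r_5 = 0.56, with a weaker echo at lag 10 (0.38); the remaining lags stay at or below 0.15.
The dominant spike at lag 5 indicates a seasonal period of 5.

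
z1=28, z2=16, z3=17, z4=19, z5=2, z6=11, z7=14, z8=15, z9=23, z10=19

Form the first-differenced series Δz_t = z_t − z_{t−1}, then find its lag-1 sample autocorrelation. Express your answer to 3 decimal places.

-0.308

First differences Δz: -12, 1, 2, -17, 9, 3, 1, 8, -4
Mean of differences = -1.0000
Numerator Σ(Δz_t−Δz̄)(Δz_{t+1}−Δz̄) = -185.0000
Denominator Σ(Δz_t−Δz̄)² = 600.0000
r_1(Δz) = -185.0000 / 600.0000 = -0.308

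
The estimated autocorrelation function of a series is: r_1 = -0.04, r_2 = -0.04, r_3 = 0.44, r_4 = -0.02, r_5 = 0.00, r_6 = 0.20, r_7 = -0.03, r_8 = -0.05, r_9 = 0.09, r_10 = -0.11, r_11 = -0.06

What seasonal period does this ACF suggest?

3

The largest autocorrelation is r_3 = 0.44, with a weaker echo at lag 6 (0.20); the remaining lags stay at or below 0.09.
The dominant spike at lag 3 indicates a seasonal period of 3.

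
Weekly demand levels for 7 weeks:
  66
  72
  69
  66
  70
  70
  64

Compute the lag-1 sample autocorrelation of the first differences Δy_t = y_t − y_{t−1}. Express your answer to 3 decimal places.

First differences Δy: 6, -3, -3, 4, 0, -6
Mean of differences = -0.3333
Numerator Σ(Δy_t−Δȳ)(Δy_{t+1}−Δȳ) = -21.7778
Denominator Σ(Δy_t−Δȳ)² = 105.3333
r_1(Δy) = -21.7778 / 105.3333 = -0.207

-0.207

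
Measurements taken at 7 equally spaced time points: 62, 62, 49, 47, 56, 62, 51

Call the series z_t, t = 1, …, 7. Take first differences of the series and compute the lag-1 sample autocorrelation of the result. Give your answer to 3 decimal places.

First differences Δz: 0, -13, -2, 9, 6, -11
Mean of differences = -1.8333
Numerator Σ(Δz_t−Δz̄)(Δz_{t+1}−Δz̄) = -7.3611
Denominator Σ(Δz_t−Δz̄)² = 390.8333
r_1(Δz) = -7.3611 / 390.8333 = -0.019

-0.019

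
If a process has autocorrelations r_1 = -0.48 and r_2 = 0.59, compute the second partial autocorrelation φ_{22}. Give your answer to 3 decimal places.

0.467

φ_{22} = (r_2 − r_1²) / (1 − r_1²)
r_1² = (-0.48)² = 0.2304
Numerator = 0.59 − 0.2304 = 0.3596; denominator = 1 − 0.2304 = 0.7696
φ_{22} = 0.3596 / 0.7696 = 0.467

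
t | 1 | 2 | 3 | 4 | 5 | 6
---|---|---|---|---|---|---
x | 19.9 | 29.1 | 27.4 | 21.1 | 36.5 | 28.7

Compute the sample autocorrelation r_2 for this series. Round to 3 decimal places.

-0.114

Mean x̄ = (19.9 + 29.1 + 27.4 + 21.1 + 36.5 + 28.7)/6 = 27.1167
Deviations from mean: -7.2167, 1.9833, 0.2833, -6.0167, 9.3833, 1.5833
Numerator Σ_{t=1}^{4}(x_t−x̄)(x_{t+2}−x̄) = -20.8456
Denominator Σ(x_t−x̄)² = 182.8483
r_2 = -20.8456 / 182.8483 = -0.114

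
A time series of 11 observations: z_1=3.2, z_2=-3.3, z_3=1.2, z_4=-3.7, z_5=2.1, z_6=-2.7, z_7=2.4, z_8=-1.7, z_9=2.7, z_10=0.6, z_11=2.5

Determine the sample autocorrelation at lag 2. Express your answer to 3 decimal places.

Mean z̄ = (3.2 − 3.3 + 1.2 − 3.7 + 2.1 − 2.7 + 2.4 − 1.7 + 2.7 + 0.6 + 2.5)/11 = 0.3000
Numerator Σ_{t=1}^{9}(z_t−z̄)(z_{t+2}−z̄) = 50.1300
Denominator Σ(z_t−z̄)² = 69.5200
r_2 = 50.1300 / 69.5200 = 0.721

0.721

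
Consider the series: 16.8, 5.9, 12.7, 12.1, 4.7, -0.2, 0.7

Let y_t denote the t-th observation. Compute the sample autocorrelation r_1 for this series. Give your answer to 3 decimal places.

Mean ȳ = (16.8 + 5.9 + 12.7 + 12.1 + 4.7 − 0.2 + 0.7)/7 = 7.5286
Deviations from mean: 9.2714, -1.6286, 5.1714, 4.5714, -2.8286, -7.7286, -6.8286
Numerator Σ_{t=1}^{6}(y_t−ȳ)(y_{t+1}−ȳ) = 61.8249
Denominator Σ(y_t−ȳ)² = 250.6143
r_1 = 61.8249 / 250.6143 = 0.247

0.247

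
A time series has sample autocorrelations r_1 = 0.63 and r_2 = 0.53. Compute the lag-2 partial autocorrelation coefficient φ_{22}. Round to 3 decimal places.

0.221

φ_{22} = (r_2 − r_1²) / (1 − r_1²)
r_1² = (0.63)² = 0.3969
Numerator = 0.53 − 0.3969 = 0.1331; denominator = 1 − 0.3969 = 0.6031
φ_{22} = 0.1331 / 0.6031 = 0.221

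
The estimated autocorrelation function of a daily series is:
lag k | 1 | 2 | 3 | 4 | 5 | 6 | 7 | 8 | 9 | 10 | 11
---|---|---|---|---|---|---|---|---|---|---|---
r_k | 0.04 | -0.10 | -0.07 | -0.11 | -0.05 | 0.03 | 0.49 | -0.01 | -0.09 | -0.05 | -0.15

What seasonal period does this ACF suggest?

7

The largest autocorrelation is r_7 = 0.49; the remaining lags stay at or below 0.04.
The dominant spike at lag 7 indicates a seasonal period of 7.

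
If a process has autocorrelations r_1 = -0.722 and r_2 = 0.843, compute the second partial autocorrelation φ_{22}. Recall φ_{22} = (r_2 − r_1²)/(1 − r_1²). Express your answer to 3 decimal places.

φ_{22} = (r_2 − r_1²) / (1 − r_1²)
r_1² = (-0.722)² = 0.521284
Numerator = 0.843 − 0.5213 = 0.3217; denominator = 1 − 0.5213 = 0.4787
φ_{22} = 0.3217 / 0.4787 = 0.672

0.672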